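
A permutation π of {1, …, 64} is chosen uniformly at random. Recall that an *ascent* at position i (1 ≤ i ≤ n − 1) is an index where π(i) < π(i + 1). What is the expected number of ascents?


Write X = Σ X_I over i = 1, …, 63, with X_I the indicator of one ascent.
There are 63 indicators.
For each fixed i, the pair (π(i), π(i+1)) is a uniformly random ordered pair of distinct values from {1, …, 64}; by symmetry P[π(i) < π(i+1)] = 1/2.
By linearity: E[X] = 63 · (1/2) = (64 − 1) · (1/2) = 63/2 ≈ 31.500000.

E[X] = 63/2 = 31.500000.


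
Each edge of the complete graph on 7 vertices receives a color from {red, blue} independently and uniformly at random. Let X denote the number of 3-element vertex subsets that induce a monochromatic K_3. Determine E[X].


Let X = Σ_S X_S over the C(7, 3) = 35 subsets S of size 3, where X_S = 1 if the K_3 on S is monochromatic.
For a fixed S, the K_3 on S has C(3, 2) = 3 edges. P[all 3 edges red] = (1/2)^3, and likewise for blue, so P[monochromatic] = 2·(1/2)^3 = 2^{1 − 3} = 1/4.
By linearity: E[X] = C(7, 3) · 2^{1 − 3} = 35 · 1/4 = 35/4.
Numerically: E[X] ≈ 8.75000.

E[X] = C(7,3)·2^(1−C(3,2)) = 35/4 ≈ 8.75000.


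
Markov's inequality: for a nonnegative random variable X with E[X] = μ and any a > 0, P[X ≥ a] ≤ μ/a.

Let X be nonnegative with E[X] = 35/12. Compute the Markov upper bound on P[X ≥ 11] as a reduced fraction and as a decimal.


μ = E[X] = 35/12, a = 11.
Markov: P[X ≥ 11] ≤ μ/a = (35/12)/11 = 35/132.
Numerically: ≈ 0.2652.
(Since a = 11 > μ = 2.9167, the bound 35/132 is < 1 and informative.)

P[X ≥ 11] ≤ 35/132 ≈ 0.2652.


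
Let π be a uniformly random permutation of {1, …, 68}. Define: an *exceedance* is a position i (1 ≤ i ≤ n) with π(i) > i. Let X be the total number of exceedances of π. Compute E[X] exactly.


Write X = Σ_{i=1}^{68} X_i, where X_i = 1_{π(i) > i}.
For each fixed i, π(i) is uniform over {1, …, 68} (marginal of a uniform permutation), so P[π(i) > i] = (n − i)/n. Summing: Σ_{i=1}^{68} (n − i)/n = (0 + 1 + … + 67)/68 = 68(68 − 1)/(2·68) = (68 − 1)/2.
Hence E[X] = Σ_{i=1}^{68} (68 − i)/68 = 67/2 ≈ 33.50000.

E[X] = 67/2 = 33.50000.


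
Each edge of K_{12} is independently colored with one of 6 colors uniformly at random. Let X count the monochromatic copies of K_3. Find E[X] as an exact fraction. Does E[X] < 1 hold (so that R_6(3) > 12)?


E[X] = C(12, 3) · 6^{1 − 3} = 220 · 6^{−2} = 220/36.
As a reduced fraction: E[X] = 55/9 ≈ 6.111.
Is E[X] < 1? NO.
Since E[X] ≥ 1, the first-moment bound is inconclusive at n = 12; it does NOT by itself certify R_6(3) > 12.

E[X] = 55/9 ≈ 6.111; E[X] ≥ 1; first-moment method inconclusive here.


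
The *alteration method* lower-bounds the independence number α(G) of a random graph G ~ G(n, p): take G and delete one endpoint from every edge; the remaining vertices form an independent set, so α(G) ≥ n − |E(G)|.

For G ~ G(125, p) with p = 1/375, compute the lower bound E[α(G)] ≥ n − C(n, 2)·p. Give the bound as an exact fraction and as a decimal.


E[|E(G)|] = C(125, 2)·p = 7750 · (1/375) = 62/3.
E[α(G)] ≥ n − E[|E(G)|] = 125 − 62/3 = 313/3.
Numerically: ≈ 104.333333.
(This is only a lower bound; the true E[α(G)] may be larger.)

E[α(G)] ≥ 313/3 ≈ 104.333333.


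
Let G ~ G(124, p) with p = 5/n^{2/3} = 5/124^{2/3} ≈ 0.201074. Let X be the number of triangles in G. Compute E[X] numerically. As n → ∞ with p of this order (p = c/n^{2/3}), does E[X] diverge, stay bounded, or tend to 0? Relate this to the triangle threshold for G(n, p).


Number of potential triangles: C(124, 3) = 310124.
Each occurs with probability p³ ≈ (0.201074)³ ≈ 8.12955255e-03.
By linearity: E[X] = C(124, 3)·p³ ≈ 310124 · 8.12955255e-03 ≈ 2521.169355.
Since α = 2/3 < 1, p = c/n^{2/3} ≫ 1/n is above the triangle threshold p ~ 1/n. Asymptotically E[X] ~ (c³/6)·n^{3(1−α)} = (5³/6)·n^{1} → ∞; triangles are abundant w.h.p.

E[X] ≈ 2521.169355; in regime p = Θ(1/n^{2/3}) E[X] diverges (above the triangle threshold p ~ 1/n).


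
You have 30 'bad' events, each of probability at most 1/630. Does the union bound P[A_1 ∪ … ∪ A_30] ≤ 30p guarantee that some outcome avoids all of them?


Union bound: P[∪_{i=1}^{30} A_i] ≤ Σ_i P[A_i] ≤ 30·p = 30·(1/630) = 1/21.
Numerically: 1/21 ≈ 0.047619.
Is 1/21 < 1? YES.
Since P[∪ A_i] ≤ 1/21 < 1, the complement has P[∩ A_i^c] ≥ 1 − 1/21 = 20/21 > 0, so some outcome avoids every A_i.

30·p = 1/21 ≈ 0.047619; existence CERTIFIED by the union bound.


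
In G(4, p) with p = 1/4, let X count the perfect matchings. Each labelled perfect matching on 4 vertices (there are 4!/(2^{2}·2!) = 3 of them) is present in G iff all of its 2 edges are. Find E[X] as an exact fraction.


K_4 has 4!/(2^{2}·2!) = 3 labelled perfect matchings.
For each such perfect matching H, let X_H = 1 if all 2 edges of H are present in G. Then P[X_H = 1] = p^{2} = (1/4)^{2} = 1/16.
By linearity: E[X] = Σ_H E[X_H] = 3 · p^{2} = 3 · 1/16 = 3/16.
Numerically: E[X] ≈ 0.1875.

E[X] = 3 · (1/4)^{2} = 3/16 ≈ 0.1875.


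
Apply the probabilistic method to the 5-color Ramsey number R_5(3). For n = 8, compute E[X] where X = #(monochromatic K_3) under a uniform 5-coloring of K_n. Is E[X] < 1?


E[X] = C(8, 3) · 5^{1 − 3} = 56 · 5^{−2} = 56/25.
As a reduced fraction: E[X] = 56/25 ≈ 2.2400000.
Is E[X] < 1? NO.
Since E[X] ≥ 1, the first-moment bound is inconclusive at n = 8; it does NOT by itself certify R_5(3) > 8.

E[X] = 56/25 ≈ 2.2400000; E[X] ≥ 1; first-moment method inconclusive here.


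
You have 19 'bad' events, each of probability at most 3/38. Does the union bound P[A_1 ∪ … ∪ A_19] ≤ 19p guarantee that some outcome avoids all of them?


Union bound: P[∪_{i=1}^{19} A_i] ≤ Σ_i P[A_i] ≤ 19·p = 19·(3/38) = 3/2.
Numerically: 3/2 ≈ 1.500000.
Is 3/2 < 1? NO.
Since the bound 3/2 is ≥ 1, the union bound is uninformative here; it does NOT by itself certify existence.

19·p = 3/2 ≈ 1.500000; existence NOT certified by the union bound.


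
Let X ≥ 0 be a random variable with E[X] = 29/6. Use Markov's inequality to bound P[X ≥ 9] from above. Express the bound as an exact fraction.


μ = E[X] = 29/6, a = 9.
Markov: P[X ≥ 9] ≤ μ/a = (29/6)/9 = 29/54.
Numerically: ≈ 0.537037.
(Since a = 9 > μ = 4.833333, the bound 29/54 is < 1 and informative.)

P[X ≥ 9] ≤ 29/54 ≈ 0.537037.


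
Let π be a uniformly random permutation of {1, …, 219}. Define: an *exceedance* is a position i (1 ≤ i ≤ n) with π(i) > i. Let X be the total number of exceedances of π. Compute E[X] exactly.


Write X = Σ_{i=1}^{219} X_i, where X_i = 1_{π(i) > i}.
For each fixed i, π(i) is uniform over {1, …, 219} (marginal of a uniform permutation), so P[π(i) > i] = (n − i)/n. Summing: Σ_{i=1}^{219} (n − i)/n = (0 + 1 + … + 218)/219 = 219(219 − 1)/(2·219) = (219 − 1)/2.
Hence E[X] = Σ_{i=1}^{219} (219 − i)/219 = 109 ≈ 109.00000.

E[X] = 109 = 109.00000.


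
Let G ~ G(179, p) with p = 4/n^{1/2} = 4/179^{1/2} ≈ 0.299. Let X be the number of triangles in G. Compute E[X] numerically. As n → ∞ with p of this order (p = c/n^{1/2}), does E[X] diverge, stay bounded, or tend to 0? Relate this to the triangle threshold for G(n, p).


Number of potential triangles: C(179, 3) = 939929.
Each occurs with probability p³ ≈ (0.299)³ ≈ 2.672394e-02.
By linearity: E[X] = C(179, 3)·p³ ≈ 939929 · 2.672394e-02 ≈ 25118.6027.
Since α = 1/2 < 1, p = c/n^{1/2} ≫ 1/n is above the triangle threshold p ~ 1/n. Asymptotically E[X] ~ (c³/6)·n^{3(1−α)} = (4³/6)·n^{1.5} → ∞; triangles are abundant w.h.p.

E[X] ≈ 25118.6027; in regime p = Θ(1/n^{1/2}) E[X] diverges (above the triangle threshold p ~ 1/n).


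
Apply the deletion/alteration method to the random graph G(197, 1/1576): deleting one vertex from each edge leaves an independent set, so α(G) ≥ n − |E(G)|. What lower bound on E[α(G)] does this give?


E[|E(G)|] = C(197, 2)·p = 19306 · (1/1576) = 49/4.
E[α(G)] ≥ n − E[|E(G)|] = 197 − 49/4 = 739/4.
Numerically: ≈ 184.750.
(This is only a lower bound; the true E[α(G)] may be larger.)

E[α(G)] ≥ 739/4 ≈ 184.750.


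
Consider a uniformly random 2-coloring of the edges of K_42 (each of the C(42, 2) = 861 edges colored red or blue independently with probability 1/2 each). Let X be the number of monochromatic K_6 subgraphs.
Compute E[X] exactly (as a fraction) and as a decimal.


Let X = Σ_S X_S over the C(42, 6) = 5245786 subsets S of size 6, where X_S = 1 if the K_6 on S is monochromatic.
For a fixed S, the K_6 on S has C(6, 2) = 15 edges. P[all 15 edges red] = (1/2)^15, and likewise for blue, so P[monochromatic] = 2·(1/2)^15 = 2^{1 − 15} = 1/16384.
Summing: E[X] = C(42, 6) · 2^{1 − 15} = 5245786 · 1/16384 = 2622893/8192.
Numerically: E[X] ≈ 320.177368.

E[X] = C(42,6)·2^(1−C(6,2)) = 2622893/8192 ≈ 320.177368.


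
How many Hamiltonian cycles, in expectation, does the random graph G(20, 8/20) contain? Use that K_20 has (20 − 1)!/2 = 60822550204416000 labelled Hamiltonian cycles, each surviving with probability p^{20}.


K_20 has (20 − 1)!/2 = 60822550204416000 labelled Hamiltonian cycles.
For each such Hamiltonian cycle H, let X_H = 1 if all 20 edges of H are present in G. Then P[X_H = 1] = p^{20} = (2/5)^{20} = 1048576/95367431640625.
By linearity: E[X] = Σ_H E[X_H] = 60822550204416000 · p^{20} = 60822550204416000 · 1048576/95367431640625 = 510216531225165692928/762939453125.
Numerically: E[X] ≈ 6.69e+08.

E[X] = 60822550204416000 · (2/5)^{20} = 510216531225165692928/762939453125 ≈ 6.69e+08.


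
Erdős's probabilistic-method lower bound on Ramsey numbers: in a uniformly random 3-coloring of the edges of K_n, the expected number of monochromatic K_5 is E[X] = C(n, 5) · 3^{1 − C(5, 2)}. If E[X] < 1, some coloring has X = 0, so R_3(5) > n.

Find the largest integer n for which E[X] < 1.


We need C(n, 5) · 3^{1 − 10} < 1, i.e. C(n, 5) < 3^{10 − 1} = 19683.
Check values of n near the boundary:
  n = 17: C(17, 5) = 6188; 6188 < 19683? YES
  n = 18: C(18, 5) = 8568; 8568 < 19683? YES
  n = 19: C(19, 5) = 11628; 11628 < 19683? YES
  n = 20: C(20, 5) = 15504; 15504 < 19683? YES
  n = 21: C(21, 5) = 20349; 20349 < 19683? NO
  n = 22: C(22, 5) = 26334; 26334 < 19683? NO
  n = 23: C(23, 5) = 33649; 33649 < 19683? NO
The largest n with C(n, 5) < 19683 is n = 20 (where E[X] = 5168/6561 ≈ 0.7877). Hence R_3(5) > 20, i.e. R_3(5) ≥ 21.

Largest n = 20; hence R_3(5) > 20.


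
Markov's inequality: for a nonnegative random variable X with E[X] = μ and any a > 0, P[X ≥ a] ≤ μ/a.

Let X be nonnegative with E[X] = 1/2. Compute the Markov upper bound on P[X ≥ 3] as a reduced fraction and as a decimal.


μ = E[X] = 1/2, a = 3.
Markov: P[X ≥ 3] ≤ μ/a = (1/2)/3 = 1/6.
Numerically: ≈ 0.167.
(Since a = 3 > μ = 0.500, the bound 1/6 is < 1 and informative.)

P[X ≥ 3] ≤ 1/6 ≈ 0.167.


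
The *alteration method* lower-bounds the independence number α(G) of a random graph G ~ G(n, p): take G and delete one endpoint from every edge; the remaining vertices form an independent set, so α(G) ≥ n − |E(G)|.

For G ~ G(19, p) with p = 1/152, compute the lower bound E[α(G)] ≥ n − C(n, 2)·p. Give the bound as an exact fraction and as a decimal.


E[|E(G)|] = C(19, 2)·p = 171 · (1/152) = 9/8.
E[α(G)] ≥ n − E[|E(G)|] = 19 − 9/8 = 143/8.
Numerically: ≈ 17.875.
(This is only a lower bound; the true E[α(G)] may be larger.)

E[α(G)] ≥ 143/8 ≈ 17.875.


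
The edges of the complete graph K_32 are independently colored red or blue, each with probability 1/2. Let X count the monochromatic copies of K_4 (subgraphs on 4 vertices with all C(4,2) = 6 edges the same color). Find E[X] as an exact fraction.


Let X = Σ_S X_S over the C(32, 4) = 35960 subsets S of size 4, where X_S = 1 if the K_4 on S is monochromatic.
For a fixed S, the K_4 on S has C(4, 2) = 6 edges. P[all 6 edges red] = (1/2)^6, and likewise for blue, so P[monochromatic] = 2·(1/2)^6 = 2^{1 − 6} = 1/32.
By linearity of expectation: E[X] = C(32, 4) · 2^{1 − 6} = 35960 · 1/32 = 4495/4.
Numerically: E[X] ≈ 1123.750.

E[X] = C(32,4)·2^(1−C(4,2)) = 4495/4 ≈ 1123.750.


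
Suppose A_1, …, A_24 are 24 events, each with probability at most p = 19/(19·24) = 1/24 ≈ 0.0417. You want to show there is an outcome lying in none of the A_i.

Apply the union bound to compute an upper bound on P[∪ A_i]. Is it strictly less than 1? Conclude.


Union bound: P[∪_{i=1}^{24} A_i] ≤ Σ_i P[A_i] ≤ 24·p = 24·(1/24) = 1.
Numerically: 1 ≈ 1.0000.
Is 1 < 1? NO.
Since the bound 1 is ≥ 1, the union bound is uninformative here; it does NOT by itself certify existence.

24·p = 1 ≈ 1.0000; existence NOT certified by the union bound.


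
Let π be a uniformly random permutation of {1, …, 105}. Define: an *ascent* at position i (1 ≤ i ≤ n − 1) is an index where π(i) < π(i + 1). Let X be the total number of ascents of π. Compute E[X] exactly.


Write X = Σ X_I over i = 1, …, 104, with X_I the indicator of one ascent.
There are 104 indicators.
For each fixed i, the pair (π(i), π(i+1)) is a uniformly random ordered pair of distinct values from {1, …, 105}; by symmetry P[π(i) < π(i+1)] = 1/2.
By linearity: E[X] = 104 · (1/2) = (105 − 1) · (1/2) = 52 ≈ 52.000.

E[X] = 52 = 52.000.


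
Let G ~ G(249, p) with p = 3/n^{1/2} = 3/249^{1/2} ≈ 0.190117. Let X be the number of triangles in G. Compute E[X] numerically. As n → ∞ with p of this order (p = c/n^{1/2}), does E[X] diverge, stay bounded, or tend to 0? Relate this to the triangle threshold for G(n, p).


Number of potential triangles: C(249, 3) = 2542124.
Each occurs with probability p³ ≈ (0.190117)³ ≈ 6.87170874e-03.
By linearity: E[X] = C(249, 3)·p³ ≈ 2542124 · 6.87170874e-03 ≈ 17468.735711.
Since α = 1/2 < 1, p = c/n^{1/2} ≫ 1/n is above the triangle threshold p ~ 1/n. Asymptotically E[X] ~ (c³/6)·n^{3(1−α)} = (3³/6)·n^{1.5} → ∞; triangles are abundant w.h.p.

E[X] ≈ 17468.735711; in regime p = Θ(1/n^{1/2}) E[X] diverges (above the triangle threshold p ~ 1/n).


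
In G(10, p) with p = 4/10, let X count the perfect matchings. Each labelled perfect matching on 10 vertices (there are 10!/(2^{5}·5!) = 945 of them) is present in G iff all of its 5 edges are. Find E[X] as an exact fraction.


K_10 has 10!/(2^{5}·5!) = 945 labelled perfect matchings.
For each such perfect matching H, let X_H = 1 if all 5 edges of H are present in G. Then P[X_H = 1] = p^{5} = (2/5)^{5} = 32/3125.
By linearity of expectation: E[X] = Σ_H E[X_H] = 945 · p^{5} = 945 · 32/3125 = 6048/625.
Numerically: E[X] ≈ 9.677.

E[X] = 945 · (2/5)^{5} = 6048/625 ≈ 9.677.


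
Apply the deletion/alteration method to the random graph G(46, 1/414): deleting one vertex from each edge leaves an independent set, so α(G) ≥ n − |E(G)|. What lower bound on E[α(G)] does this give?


E[|E(G)|] = C(46, 2)·p = 1035 · (1/414) = 5/2.
E[α(G)] ≥ n − E[|E(G)|] = 46 − 5/2 = 87/2.
Numerically: ≈ 43.500.
(This is only a lower bound; the true E[α(G)] may be larger.)

E[α(G)] ≥ 87/2 ≈ 43.500.


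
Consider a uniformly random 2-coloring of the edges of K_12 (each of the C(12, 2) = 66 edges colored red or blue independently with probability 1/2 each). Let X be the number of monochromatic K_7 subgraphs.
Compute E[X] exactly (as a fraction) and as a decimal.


Let X = Σ_S X_S over the C(12, 7) = 792 subsets S of size 7, where X_S = 1 if the K_7 on S is monochromatic.
For a fixed S, the K_7 on S has C(7, 2) = 21 edges. P[all 21 edges red] = (1/2)^21, and likewise for blue, so P[monochromatic] = 2·(1/2)^21 = 2^{1 − 21} = 1/1048576.
By linearity of expectation: E[X] = C(12, 7) · 2^{1 − 21} = 792 · 1/1048576 = 99/131072.
Numerically: E[X] ≈ 0.001.

E[X] = C(12,7)·2^(1−C(7,2)) = 99/131072 ≈ 0.001.


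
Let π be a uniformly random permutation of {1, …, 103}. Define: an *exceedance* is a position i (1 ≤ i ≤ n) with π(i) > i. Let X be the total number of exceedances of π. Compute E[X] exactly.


Write X = Σ_{i=1}^{103} X_i, where X_i = 1_{π(i) > i}.
For each fixed i, π(i) is uniform over {1, …, 103} (marginal of a uniform permutation), so P[π(i) > i] = (n − i)/n. Summing: Σ_{i=1}^{103} (n − i)/n = (0 + 1 + … + 102)/103 = 103(103 − 1)/(2·103) = (103 − 1)/2.
Hence E[X] = Σ_{i=1}^{103} (103 − i)/103 = 51 ≈ 51.000.

E[X] = 51 = 51.000.


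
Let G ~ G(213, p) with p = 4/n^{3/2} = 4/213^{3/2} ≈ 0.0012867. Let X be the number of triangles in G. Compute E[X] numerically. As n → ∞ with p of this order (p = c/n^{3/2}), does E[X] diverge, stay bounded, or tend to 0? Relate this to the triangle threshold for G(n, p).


Number of potential triangles: C(213, 3) = 1587986.
Each occurs with probability p³ ≈ (0.0012867)³ ≈ 2.1304520e-09.
By linearity: E[X] = C(213, 3)·p³ ≈ 1587986 · 2.1304520e-09 ≈ 0.00338.
Since α = 3/2 > 1, p = c/n^{3/2} = o(1/n) is below the triangle threshold p ~ 1/n. Asymptotically E[X] ~ (c³/6)·n^{3(1−α)} = (4³/6)·n^{-1.5} → 0, so by Markov's inequality G has no triangles w.h.p.

E[X] ≈ 0.00338; in regime p = Θ(1/n^{3/2}) E[X] tends to 0 (below the triangle threshold p ~ 1/n).


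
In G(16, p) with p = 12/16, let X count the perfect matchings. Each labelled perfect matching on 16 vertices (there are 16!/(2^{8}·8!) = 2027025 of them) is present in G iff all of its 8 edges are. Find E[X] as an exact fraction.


K_16 has 16!/(2^{8}·8!) = 2027025 labelled perfect matchings.
For each such perfect matching H, let X_H = 1 if all 8 edges of H are present in G. Then P[X_H = 1] = p^{8} = (3/4)^{8} = 6561/65536.
By linearity of expectation: E[X] = Σ_H E[X_H] = 2027025 · p^{8} = 2027025 · 6561/65536 = 13299311025/65536.
Numerically: E[X] ≈ 202931.

E[X] = 2027025 · (3/4)^{8} = 13299311025/65536 ≈ 202931.


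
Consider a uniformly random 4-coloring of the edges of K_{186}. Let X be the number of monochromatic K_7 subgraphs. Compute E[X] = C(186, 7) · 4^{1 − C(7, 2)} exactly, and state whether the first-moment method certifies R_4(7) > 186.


E[X] = C(186, 7) · 4^{1 − 21} = 1363155866280 · 4^{−20} = 1363155866280/1099511627776.
As a reduced fraction: E[X] = 170394483285/137438953472 ≈ 1.2397830.
Is E[X] < 1? NO.
Since E[X] ≥ 1, the first-moment bound is inconclusive at n = 186; it does NOT by itself certify R_4(7) > 186.

E[X] = 170394483285/137438953472 ≈ 1.2397830; E[X] ≥ 1; first-moment method inconclusive here.


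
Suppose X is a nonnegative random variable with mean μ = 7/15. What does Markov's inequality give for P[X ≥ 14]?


μ = E[X] = 7/15, a = 14.
Markov: P[X ≥ 14] ≤ μ/a = (7/15)/14 = 1/30.
Numerically: ≈ 0.03333.
(Since a = 14 > μ = 0.46667, the bound 1/30 is < 1 and informative.)

P[X ≥ 14] ≤ 1/30 ≈ 0.03333.


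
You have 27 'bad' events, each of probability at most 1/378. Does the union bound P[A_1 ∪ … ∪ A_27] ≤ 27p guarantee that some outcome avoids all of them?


Union bound: P[∪_{i=1}^{27} A_i] ≤ Σ_i P[A_i] ≤ 27·p = 27·(1/378) = 1/14.
Numerically: 1/14 ≈ 0.0714286.
Is 1/14 < 1? YES.
Since P[∪ A_i] ≤ 1/14 < 1, the complement has P[∩ A_i^c] ≥ 1 − 1/14 = 13/14 > 0, so some outcome avoids every A_i.

27·p = 1/14 ≈ 0.0714286; existence CERTIFIED by the union bound.


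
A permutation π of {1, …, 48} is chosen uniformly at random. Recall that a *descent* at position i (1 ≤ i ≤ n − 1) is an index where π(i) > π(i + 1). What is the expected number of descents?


Write X = Σ X_I over i = 1, …, 47, with X_I the indicator of one descent.
There are 47 indicators.
For each fixed i, the pair (π(i), π(i+1)) is a uniformly random ordered pair of distinct values from {1, …, 48}; by symmetry P[π(i) > π(i+1)] = 1/2.
By linearity: E[X] = 47 · (1/2) = (48 − 1) · (1/2) = 47/2 ≈ 23.5000.

E[X] = 47/2 = 23.5000.


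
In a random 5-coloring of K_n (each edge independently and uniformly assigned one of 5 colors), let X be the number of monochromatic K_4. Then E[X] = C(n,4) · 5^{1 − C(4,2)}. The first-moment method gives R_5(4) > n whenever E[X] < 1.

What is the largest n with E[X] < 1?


We need C(n, 4) · 5^{1 − 6} < 1, i.e. C(n, 4) < 5^{6 − 1} = 3125.
Check values of n near the boundary:
  n = 14: C(14, 4) = 1001; 1001 < 3125? YES
  n = 15: C(15, 4) = 1365; 1365 < 3125? YES
  n = 16: C(16, 4) = 1820; 1820 < 3125? YES
  n = 17: C(17, 4) = 2380; 2380 < 3125? YES
  n = 18: C(18, 4) = 3060; 3060 < 3125? YES
  n = 19: C(19, 4) = 3876; 3876 < 3125? NO
  n = 20: C(20, 4) = 4845; 4845 < 3125? NO
The largest n with C(n, 4) < 3125 is n = 18 (where E[X] = 612/625 ≈ 0.979200). Hence R_5(4) > 18, i.e. R_5(4) ≥ 19.

Largest n = 18; hence R_5(4) > 18.


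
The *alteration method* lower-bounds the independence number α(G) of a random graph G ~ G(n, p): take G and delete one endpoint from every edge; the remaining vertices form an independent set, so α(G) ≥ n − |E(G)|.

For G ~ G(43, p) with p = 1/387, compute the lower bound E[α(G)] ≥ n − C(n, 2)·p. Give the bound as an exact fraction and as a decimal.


E[|E(G)|] = C(43, 2)·p = 903 · (1/387) = 7/3.
E[α(G)] ≥ n − E[|E(G)|] = 43 − 7/3 = 122/3.
Numerically: ≈ 40.66667.
(This is only a lower bound; the true E[α(G)] may be larger.)

E[α(G)] ≥ 122/3 ≈ 40.66667.


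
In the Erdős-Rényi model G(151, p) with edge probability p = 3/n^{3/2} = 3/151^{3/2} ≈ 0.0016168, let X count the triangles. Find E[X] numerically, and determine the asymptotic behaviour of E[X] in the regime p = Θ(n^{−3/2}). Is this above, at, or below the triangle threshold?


Number of potential triangles: C(151, 3) = 562475.
Each occurs with probability p³ ≈ (0.0016168)³ ≈ 4.2263699e-09.
By linearity: E[X] = C(151, 3)·p³ ≈ 562475 · 4.2263699e-09 ≈ 0.00238.
Since α = 3/2 > 1, p = c/n^{3/2} = o(1/n) is below the triangle threshold p ~ 1/n. Asymptotically E[X] ~ (c³/6)·n^{3(1−α)} = (3³/6)·n^{-1.5} → 0, so by Markov's inequality G has no triangles w.h.p.

E[X] ≈ 0.00238; in regime p = Θ(1/n^{3/2}) E[X] tends to 0 (below the triangle threshold p ~ 1/n).


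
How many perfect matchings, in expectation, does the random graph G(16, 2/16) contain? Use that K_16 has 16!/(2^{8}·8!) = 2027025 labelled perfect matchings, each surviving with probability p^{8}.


K_16 has 16!/(2^{8}·8!) = 2027025 labelled perfect matchings.
For each such perfect matching H, let X_H = 1 if all 8 edges of H are present in G. Then P[X_H = 1] = p^{8} = (1/8)^{8} = 1/16777216.
Summing the indicators: E[X] = Σ_H E[X_H] = 2027025 · p^{8} = 2027025 · 1/16777216 = 2027025/16777216.
Numerically: E[X] ≈ 0.12082.

E[X] = 2027025 · (1/8)^{8} = 2027025/16777216 ≈ 0.12082.


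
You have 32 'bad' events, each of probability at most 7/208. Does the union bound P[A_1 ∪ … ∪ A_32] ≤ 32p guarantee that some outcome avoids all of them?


Union bound: P[∪_{i=1}^{32} A_i] ≤ Σ_i P[A_i] ≤ 32·p = 32·(7/208) = 14/13.
Numerically: 14/13 ≈ 1.076923.
Is 14/13 < 1? NO.
Since the bound 14/13 is ≥ 1, the union bound is uninformative here; it does NOT by itself certify existence.

32·p = 14/13 ≈ 1.076923; existence NOT certified by the union bound.


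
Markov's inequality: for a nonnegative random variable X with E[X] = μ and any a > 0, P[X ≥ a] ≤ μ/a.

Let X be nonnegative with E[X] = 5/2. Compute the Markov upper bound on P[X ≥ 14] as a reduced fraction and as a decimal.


μ = E[X] = 5/2, a = 14.
Markov: P[X ≥ 14] ≤ μ/a = (5/2)/14 = 5/28.
Numerically: ≈ 0.1786.
(Since a = 14 > μ = 2.5000, the bound 5/28 is < 1 and informative.)

P[X ≥ 14] ≤ 5/28 ≈ 0.1786.


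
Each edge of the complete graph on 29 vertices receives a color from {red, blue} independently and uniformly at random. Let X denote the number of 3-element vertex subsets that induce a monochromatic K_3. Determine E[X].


Let X = Σ_S X_S over the C(29, 3) = 3654 subsets S of size 3, where X_S = 1 if the K_3 on S is monochromatic.
For a fixed S, the K_3 on S has C(3, 2) = 3 edges. P[all 3 edges red] = (1/2)^3, and likewise for blue, so P[monochromatic] = 2·(1/2)^3 = 2^{1 − 3} = 1/4.
By linearity of expectation: E[X] = C(29, 3) · 2^{1 − 3} = 3654 · 1/4 = 1827/2.
Numerically: E[X] ≈ 913.500000.

E[X] = C(29,3)·2^(1−C(3,2)) = 1827/2 ≈ 913.500000.


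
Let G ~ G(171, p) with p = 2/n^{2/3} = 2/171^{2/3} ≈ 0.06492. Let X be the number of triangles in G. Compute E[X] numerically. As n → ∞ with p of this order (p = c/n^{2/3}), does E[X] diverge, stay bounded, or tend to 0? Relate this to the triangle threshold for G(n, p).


Number of potential triangles: C(171, 3) = 818805.
Each occurs with probability p³ ≈ (0.06492)³ ≈ 2.735885e-04.
By linearity: E[X] = C(171, 3)·p³ ≈ 818805 · 2.735885e-04 ≈ 224.0156.
Since α = 2/3 < 1, p = c/n^{2/3} ≫ 1/n is above the triangle threshold p ~ 1/n. Asymptotically E[X] ~ (c³/6)·n^{3(1−α)} = (2³/6)·n^{1} → ∞; triangles are abundant w.h.p.

E[X] ≈ 224.0156; in regime p = Θ(1/n^{2/3}) E[X] diverges (above the triangle threshold p ~ 1/n).


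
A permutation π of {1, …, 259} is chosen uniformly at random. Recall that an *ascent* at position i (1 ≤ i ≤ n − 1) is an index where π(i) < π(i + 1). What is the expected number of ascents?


Write X = Σ X_I over i = 1, …, 258, with X_I the indicator of one ascent.
There are 258 indicators.
For each fixed i, the pair (π(i), π(i+1)) is a uniformly random ordered pair of distinct values from {1, …, 259}; by symmetry P[π(i) < π(i+1)] = 1/2.
By linearity: E[X] = 258 · (1/2) = (259 − 1) · (1/2) = 129 ≈ 129.000000.

E[X] = 129 = 129.000000.


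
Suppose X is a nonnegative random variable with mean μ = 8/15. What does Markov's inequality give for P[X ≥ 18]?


μ = E[X] = 8/15, a = 18.
Markov: P[X ≥ 18] ≤ μ/a = (8/15)/18 = 4/135.
Numerically: ≈ 0.030.
(Since a = 18 > μ = 0.533, the bound 4/135 is < 1 and informative.)

P[X ≥ 18] ≤ 4/135 ≈ 0.030.


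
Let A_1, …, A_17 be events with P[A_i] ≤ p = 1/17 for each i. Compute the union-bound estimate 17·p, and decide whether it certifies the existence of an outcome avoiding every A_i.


Union bound: P[∪_{i=1}^{17} A_i] ≤ Σ_i P[A_i] ≤ 17·p = 17·(1/17) = 1.
Numerically: 1 ≈ 1.000.
Is 1 < 1? NO.
Since the bound 1 is ≥ 1, the union bound is uninformative here; it does NOT by itself certify existence.

17·p = 1 ≈ 1.000; existence NOT certified by the union bound.


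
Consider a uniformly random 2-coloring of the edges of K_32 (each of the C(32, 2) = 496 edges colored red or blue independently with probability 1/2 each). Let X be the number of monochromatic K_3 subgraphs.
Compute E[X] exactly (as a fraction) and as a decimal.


Let X = Σ_S X_S over the C(32, 3) = 4960 subsets S of size 3, where X_S = 1 if the K_3 on S is monochromatic.
For a fixed S, the K_3 on S has C(3, 2) = 3 edges. P[all 3 edges red] = (1/2)^3, and likewise for blue, so P[monochromatic] = 2·(1/2)^3 = 2^{1 − 3} = 1/4.
By linearity: E[X] = C(32, 3) · 2^{1 − 3} = 4960 · 1/4 = 1240.
Numerically: E[X] ≈ 1240.000000.

E[X] = C(32,3)·2^(1−C(3,2)) = 1240 ≈ 1240.000000.


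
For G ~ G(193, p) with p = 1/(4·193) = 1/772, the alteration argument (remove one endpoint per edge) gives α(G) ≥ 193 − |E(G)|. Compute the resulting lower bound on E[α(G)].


E[|E(G)|] = C(193, 2)·p = 18528 · (1/772) = 24.
E[α(G)] ≥ n − E[|E(G)|] = 193 − 24 = 169.
Numerically: ≈ 169.000000.
(This is only a lower bound; the true E[α(G)] may be larger.)

E[α(G)] ≥ 169 ≈ 169.000000.


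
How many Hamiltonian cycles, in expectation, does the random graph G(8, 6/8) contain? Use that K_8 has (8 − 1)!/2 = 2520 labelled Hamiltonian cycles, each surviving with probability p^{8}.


K_8 has (8 − 1)!/2 = 2520 labelled Hamiltonian cycles.
For each such Hamiltonian cycle H, let X_H = 1 if all 8 edges of H are present in G. Then P[X_H = 1] = p^{8} = (3/4)^{8} = 6561/65536.
By linearity: E[X] = Σ_H E[X_H] = 2520 · p^{8} = 2520 · 6561/65536 = 2066715/8192.
Numerically: E[X] ≈ 252.28.

E[X] = 2520 · (3/4)^{8} = 2066715/8192 ≈ 252.28.


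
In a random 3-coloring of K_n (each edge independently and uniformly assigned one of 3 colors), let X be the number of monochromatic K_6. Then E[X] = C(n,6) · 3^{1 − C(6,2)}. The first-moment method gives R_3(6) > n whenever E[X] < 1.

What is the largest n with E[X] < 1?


We need C(n, 6) · 3^{1 − 15} < 1, i.e. C(n, 6) < 3^{15 − 1} = 4782969.
Check values of n near the boundary:
  n = 38: C(38, 6) = 2760681; 2760681 < 4782969? YES
  n = 39: C(39, 6) = 3262623; 3262623 < 4782969? YES
  n = 40: C(40, 6) = 3838380; 3838380 < 4782969? YES
  n = 41: C(41, 6) = 4496388; 4496388 < 4782969? YES
  n = 42: C(42, 6) = 5245786; 5245786 < 4782969? NO
The largest n with C(n, 6) < 4782969 is n = 41 (where E[X] = 1498796/1594323 ≈ 0.94008). Hence R_3(6) > 41, i.e. R_3(6) ≥ 42.

Largest n = 41; hence R_3(6) > 41.


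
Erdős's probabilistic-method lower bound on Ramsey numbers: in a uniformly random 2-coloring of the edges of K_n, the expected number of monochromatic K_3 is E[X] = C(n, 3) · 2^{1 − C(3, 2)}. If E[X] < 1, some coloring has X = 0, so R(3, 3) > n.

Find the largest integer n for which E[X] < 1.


We need C(n, 3) · 2^{1 − 3} < 1, i.e. C(n, 3) < 2^{3 − 1} = 4.
Check values of n near the boundary:
  n = 3: C(3, 3) = 1; 1 < 4? YES
  n = 4: C(4, 3) = 4; 4 < 4? NO
The largest n with C(n, 3) < 4 is n = 3 (where E[X] = 1/4 ≈ 0.2500000). Hence R(3, 3) > 3, i.e. R(3, 3) ≥ 4.

Largest n = 3; hence R(3, 3) > 3.


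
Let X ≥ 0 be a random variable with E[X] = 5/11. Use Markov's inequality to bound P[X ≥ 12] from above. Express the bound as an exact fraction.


μ = E[X] = 5/11, a = 12.
Markov: P[X ≥ 12] ≤ μ/a = (5/11)/12 = 5/132.
Numerically: ≈ 0.037879.
(Since a = 12 > μ = 0.454545, the bound 5/132 is < 1 and informative.)

P[X ≥ 12] ≤ 5/132 ≈ 0.037879.


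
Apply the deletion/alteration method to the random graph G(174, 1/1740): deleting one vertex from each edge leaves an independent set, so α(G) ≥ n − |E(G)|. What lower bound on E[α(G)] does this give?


E[|E(G)|] = C(174, 2)·p = 15051 · (1/1740) = 173/20.
E[α(G)] ≥ n − E[|E(G)|] = 174 − 173/20 = 3307/20.
Numerically: ≈ 165.350000.
(This is only a lower bound; the true E[α(G)] may be larger.)

E[α(G)] ≥ 3307/20 ≈ 165.350000.


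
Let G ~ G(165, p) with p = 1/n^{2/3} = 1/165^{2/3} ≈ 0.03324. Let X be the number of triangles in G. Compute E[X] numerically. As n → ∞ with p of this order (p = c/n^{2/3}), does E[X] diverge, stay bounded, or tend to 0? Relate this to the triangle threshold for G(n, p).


Number of potential triangles: C(165, 3) = 735130.
Each occurs with probability p³ ≈ (0.03324)³ ≈ 3.673095e-05.
By linearity: E[X] = C(165, 3)·p³ ≈ 735130 · 3.673095e-05 ≈ 27.0020.
Since α = 2/3 < 1, p = c/n^{2/3} ≫ 1/n is above the triangle threshold p ~ 1/n. Asymptotically E[X] ~ (c³/6)·n^{3(1−α)} = (1³/6)·n^{1} → ∞; triangles are abundant w.h.p.

E[X] ≈ 27.0020; in regime p = Θ(1/n^{2/3}) E[X] diverges (above the triangle threshold p ~ 1/n).


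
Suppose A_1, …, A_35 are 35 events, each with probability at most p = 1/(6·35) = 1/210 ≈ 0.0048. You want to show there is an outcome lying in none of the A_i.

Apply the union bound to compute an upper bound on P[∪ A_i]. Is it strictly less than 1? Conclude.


Union bound: P[∪_{i=1}^{35} A_i] ≤ Σ_i P[A_i] ≤ 35·p = 35·(1/210) = 1/6.
Numerically: 1/6 ≈ 0.1667.
Is 1/6 < 1? YES.
Since P[∪ A_i] ≤ 1/6 < 1, the complement has P[∩ A_i^c] ≥ 1 − 1/6 = 5/6 > 0, so some outcome avoids every A_i.

35·p = 1/6 ≈ 0.1667; existence CERTIFIED by the union bound.


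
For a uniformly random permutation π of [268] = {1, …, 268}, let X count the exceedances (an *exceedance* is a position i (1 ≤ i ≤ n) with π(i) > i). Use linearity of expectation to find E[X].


Write X = Σ_{i=1}^{268} X_i, where X_i = 1_{π(i) > i}.
For each fixed i, π(i) is uniform over {1, …, 268} (marginal of a uniform permutation), so P[π(i) > i] = (n − i)/n. Summing: Σ_{i=1}^{268} (n − i)/n = (0 + 1 + … + 267)/268 = 268(268 − 1)/(2·268) = (268 − 1)/2.
Hence E[X] = Σ_{i=1}^{268} (268 − i)/268 = 267/2 ≈ 133.500.

E[X] = 267/2 = 133.500.


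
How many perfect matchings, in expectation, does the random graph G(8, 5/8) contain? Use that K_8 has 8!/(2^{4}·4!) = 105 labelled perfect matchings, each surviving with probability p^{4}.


K_8 has 8!/(2^{4}·4!) = 105 labelled perfect matchings.
For each such perfect matching H, let X_H = 1 if all 4 edges of H are present in G. Then P[X_H = 1] = p^{4} = (5/8)^{4} = 625/4096.
By linearity of expectation: E[X] = Σ_H E[X_H] = 105 · p^{4} = 105 · 625/4096 = 65625/4096.
Numerically: E[X] ≈ 16.022.

E[X] = 105 · (5/8)^{4} = 65625/4096 ≈ 16.022.


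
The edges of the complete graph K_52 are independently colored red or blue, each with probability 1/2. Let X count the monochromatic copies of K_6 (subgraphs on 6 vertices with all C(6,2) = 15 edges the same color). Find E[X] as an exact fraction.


Let X = Σ_S X_S over the C(52, 6) = 20358520 subsets S of size 6, where X_S = 1 if the K_6 on S is monochromatic.
For a fixed S, the K_6 on S has C(6, 2) = 15 edges. P[all 15 edges red] = (1/2)^15, and likewise for blue, so P[monochromatic] = 2·(1/2)^15 = 2^{1 − 15} = 1/16384.
Summing: E[X] = C(52, 6) · 2^{1 − 15} = 20358520 · 1/16384 = 2544815/2048.
Numerically: E[X] ≈ 1242.58545.

E[X] = C(52,6)·2^(1−C(6,2)) = 2544815/2048 ≈ 1242.58545.


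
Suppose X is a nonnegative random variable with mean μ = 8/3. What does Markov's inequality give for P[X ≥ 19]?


μ = E[X] = 8/3, a = 19.
Markov: P[X ≥ 19] ≤ μ/a = (8/3)/19 = 8/57.
Numerically: ≈ 0.140.
(Since a = 19 > μ = 2.667, the bound 8/57 is < 1 and informative.)

P[X ≥ 19] ≤ 8/57 ≈ 0.140.


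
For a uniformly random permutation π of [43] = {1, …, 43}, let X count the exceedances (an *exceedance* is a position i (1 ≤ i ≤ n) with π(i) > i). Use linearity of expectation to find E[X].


Write X = Σ_{i=1}^{43} X_i, where X_i = 1_{π(i) > i}.
For each fixed i, π(i) is uniform over {1, …, 43} (marginal of a uniform permutation), so P[π(i) > i] = (n − i)/n. Summing: Σ_{i=1}^{43} (n − i)/n = (0 + 1 + … + 42)/43 = 43(43 − 1)/(2·43) = (43 − 1)/2.
Hence E[X] = Σ_{i=1}^{43} (43 − i)/43 = 21 ≈ 21.0000.

E[X] = 21 = 21.0000.


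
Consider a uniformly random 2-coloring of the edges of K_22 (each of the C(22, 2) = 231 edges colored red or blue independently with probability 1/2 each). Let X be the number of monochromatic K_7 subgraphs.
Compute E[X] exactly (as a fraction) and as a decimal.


Let X = Σ_S X_S over the C(22, 7) = 170544 subsets S of size 7, where X_S = 1 if the K_7 on S is monochromatic.
For a fixed S, the K_7 on S has C(7, 2) = 21 edges. P[all 21 edges red] = (1/2)^21, and likewise for blue, so P[monochromatic] = 2·(1/2)^21 = 2^{1 − 21} = 1/1048576.
By linearity: E[X] = C(22, 7) · 2^{1 − 21} = 170544 · 1/1048576 = 10659/65536.
Numerically: E[X] ≈ 0.162643.

E[X] = C(22,7)·2^(1−C(7,2)) = 10659/65536 ≈ 0.162643.


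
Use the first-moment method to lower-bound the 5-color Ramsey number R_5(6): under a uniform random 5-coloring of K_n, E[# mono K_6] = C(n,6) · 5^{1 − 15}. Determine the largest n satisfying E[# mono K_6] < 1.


We need C(n, 6) · 5^{1 − 15} < 1, i.e. C(n, 6) < 5^{15 − 1} = 6103515625.
Check values of n near the boundary:
  n = 124: C(124, 6) = 4465475476; 4465475476 < 6103515625? YES
  n = 125: C(125, 6) = 4690625500; 4690625500 < 6103515625? YES
  n = 126: C(126, 6) = 4925156775; 4925156775 < 6103515625? YES
  n = 127: C(127, 6) = 5169379425; 5169379425 < 6103515625? YES
  n = 128: C(128, 6) = 5423611200; 5423611200 < 6103515625? YES
  n = 129: C(129, 6) = 5688177600; 5688177600 < 6103515625? YES
  n = 130: C(130, 6) = 5963412000; 5963412000 < 6103515625? YES
  n = 131: C(131, 6) = 6249655776; 6249655776 < 6103515625? NO
  n = 132: C(132, 6) = 6547258432; 6547258432 < 6103515625? NO
The largest n with C(n, 6) < 6103515625 is n = 130 (where E[X] = 47707296/48828125 ≈ 0.97705). Hence R_5(6) > 130, i.e. R_5(6) ≥ 131.

Largest n = 130; hence R_5(6) > 130.


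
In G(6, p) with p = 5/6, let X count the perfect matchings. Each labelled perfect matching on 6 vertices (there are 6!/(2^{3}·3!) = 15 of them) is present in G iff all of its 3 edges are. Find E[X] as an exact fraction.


K_6 has 6!/(2^{3}·3!) = 15 labelled perfect matchings.
For each such perfect matching H, let X_H = 1 if all 3 edges of H are present in G. Then P[X_H = 1] = p^{3} = (5/6)^{3} = 125/216.
By linearity of expectation: E[X] = Σ_H E[X_H] = 15 · p^{3} = 15 · 125/216 = 625/72.
Numerically: E[X] ≈ 8.681.

E[X] = 15 · (5/6)^{3} = 625/72 ≈ 8.681.


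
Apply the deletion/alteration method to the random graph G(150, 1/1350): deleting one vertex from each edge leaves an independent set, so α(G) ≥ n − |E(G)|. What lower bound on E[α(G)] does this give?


E[|E(G)|] = C(150, 2)·p = 11175 · (1/1350) = 149/18.
E[α(G)] ≥ n − E[|E(G)|] = 150 − 149/18 = 2551/18.
Numerically: ≈ 141.722.
(This is only a lower bound; the true E[α(G)] may be larger.)

E[α(G)] ≥ 2551/18 ≈ 141.722.


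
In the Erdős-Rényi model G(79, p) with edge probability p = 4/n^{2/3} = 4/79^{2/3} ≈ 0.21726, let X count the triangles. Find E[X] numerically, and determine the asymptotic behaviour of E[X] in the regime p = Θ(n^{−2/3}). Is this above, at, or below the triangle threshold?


Number of potential triangles: C(79, 3) = 79079.
Each occurs with probability p³ ≈ (0.21726)³ ≈ 1.0254767e-02.
By linearity: E[X] = C(79, 3)·p³ ≈ 79079 · 1.0254767e-02 ≈ 810.93671.
Since α = 2/3 < 1, p = c/n^{2/3} ≫ 1/n is above the triangle threshold p ~ 1/n. Asymptotically E[X] ~ (c³/6)·n^{3(1−α)} = (4³/6)·n^{1} → ∞; triangles are abundant w.h.p.

E[X] ≈ 810.93671; in regime p = Θ(1/n^{2/3}) E[X] diverges (above the triangle threshold p ~ 1/n).


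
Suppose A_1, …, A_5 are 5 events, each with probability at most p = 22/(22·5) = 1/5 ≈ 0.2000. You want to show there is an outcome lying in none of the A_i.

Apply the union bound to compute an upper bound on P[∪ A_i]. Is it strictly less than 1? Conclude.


Union bound: P[∪_{i=1}^{5} A_i] ≤ Σ_i P[A_i] ≤ 5·p = 5·(1/5) = 1.
Numerically: 1 ≈ 1.0000.
Is 1 < 1? NO.
Since the bound 1 is ≥ 1, the union bound is uninformative here; it does NOT by itself certify existence.

5·p = 1 ≈ 1.0000; existence NOT certified by the union bound.


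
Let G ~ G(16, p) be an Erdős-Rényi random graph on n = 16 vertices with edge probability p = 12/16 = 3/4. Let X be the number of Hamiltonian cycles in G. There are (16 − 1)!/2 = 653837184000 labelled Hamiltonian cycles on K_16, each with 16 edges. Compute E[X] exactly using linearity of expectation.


K_16 has (16 − 1)!/2 = 653837184000 labelled Hamiltonian cycles.
For each such Hamiltonian cycle H, let X_H = 1 if all 16 edges of H are present in G. Then P[X_H = 1] = p^{16} = (3/4)^{16} = 43046721/4294967296.
By linearity: E[X] = Σ_H E[X_H] = 653837184000 · p^{16} = 653837184000 · 43046721/4294967296 = 27485885585032875/4194304.
Numerically: E[X] ≈ 6.55315e+09.

E[X] = 653837184000 · (3/4)^{16} = 27485885585032875/4194304 ≈ 6.55315e+09.


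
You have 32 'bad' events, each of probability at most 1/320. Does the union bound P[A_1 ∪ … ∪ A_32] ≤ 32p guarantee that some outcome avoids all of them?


Union bound: P[∪_{i=1}^{32} A_i] ≤ Σ_i P[A_i] ≤ 32·p = 32·(1/320) = 1/10.
Numerically: 1/10 ≈ 0.100.
Is 1/10 < 1? YES.
Since P[∪ A_i] ≤ 1/10 < 1, the complement has P[∩ A_i^c] ≥ 1 − 1/10 = 9/10 > 0, so some outcome avoids every A_i.

32·p = 1/10 ≈ 0.100; existence CERTIFIED by the union bound.
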